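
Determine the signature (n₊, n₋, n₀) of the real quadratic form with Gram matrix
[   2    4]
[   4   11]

Answer: (2, 0, 0)

Derivation:
step 0: pivot 2 → sign +
step 1: pivot 3 → sign +
signature = (2, 0, 0)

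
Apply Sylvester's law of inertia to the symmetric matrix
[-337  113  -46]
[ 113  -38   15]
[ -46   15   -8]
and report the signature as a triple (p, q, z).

Answer: (0, 3, 0)

Derivation:
step 0: pivot -337 → sign −
step 1: pivot -37/337 → sign −
step 2: pivot -3/37 → sign −
signature = (0, 3, 0)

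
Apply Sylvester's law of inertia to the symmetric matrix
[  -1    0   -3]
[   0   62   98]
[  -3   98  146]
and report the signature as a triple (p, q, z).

Answer: (2, 1, 0)

Derivation:
step 0: pivot -1 → sign −
step 1: pivot 62 → sign +
step 2: pivot 3/31 → sign +
signature = (2, 1, 0)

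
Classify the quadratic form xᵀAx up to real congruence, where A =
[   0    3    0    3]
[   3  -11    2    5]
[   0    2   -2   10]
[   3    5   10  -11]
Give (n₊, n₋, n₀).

step 0: pivot -11 → sign −
step 1: pivot 9/11 → sign +
step 2: pivot -2 → sign −
step 3: row/col 3 already zero → sign 0
signature = (1, 2, 1)

Answer: (1, 2, 1)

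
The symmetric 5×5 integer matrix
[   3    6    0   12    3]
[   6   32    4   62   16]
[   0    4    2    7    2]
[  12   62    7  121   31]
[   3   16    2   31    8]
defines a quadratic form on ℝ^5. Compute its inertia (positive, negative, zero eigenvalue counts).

step 0: pivot 3 → sign +
step 1: pivot 20 → sign +
step 2: pivot 6/5 → sign +
step 3: pivot 1/2 → sign +
step 4: row/col 4 already zero → sign 0
signature = (4, 0, 1)

Answer: (4, 0, 1)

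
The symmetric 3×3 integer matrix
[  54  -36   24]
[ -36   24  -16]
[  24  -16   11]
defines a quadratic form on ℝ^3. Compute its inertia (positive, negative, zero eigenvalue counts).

Answer: (2, 0, 1)

Derivation:
step 0: pivot 54 → sign +
step 1: pivot 1/3 → sign +
step 2: row/col 2 already zero → sign 0
signature = (2, 0, 1)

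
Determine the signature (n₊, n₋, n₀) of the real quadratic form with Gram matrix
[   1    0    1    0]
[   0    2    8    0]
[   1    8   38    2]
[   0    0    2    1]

Answer: (4, 0, 0)

Derivation:
step 0: pivot 1 → sign +
step 1: pivot 2 → sign +
step 2: pivot 5 → sign +
step 3: pivot 1/5 → sign +
signature = (4, 0, 0)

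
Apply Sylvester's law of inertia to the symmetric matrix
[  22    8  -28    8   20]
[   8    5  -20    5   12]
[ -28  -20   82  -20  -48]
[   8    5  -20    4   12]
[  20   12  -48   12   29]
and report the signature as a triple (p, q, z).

Answer: (3, 2, 0)

Derivation:
step 0: pivot 22 → sign +
step 1: pivot 23/11 → sign +
step 2: pivot 6/23 → sign +
step 3: pivot -1 → sign −
step 4: pivot -1/3 → sign −
signature = (3, 2, 0)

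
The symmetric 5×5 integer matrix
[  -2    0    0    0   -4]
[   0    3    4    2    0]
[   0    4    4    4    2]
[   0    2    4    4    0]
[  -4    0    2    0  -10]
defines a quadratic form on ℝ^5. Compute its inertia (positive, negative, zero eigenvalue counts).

step 0: pivot -2 → sign −
step 1: pivot 3 → sign +
step 2: pivot -4/3 → sign −
step 3: pivot 4 → sign +
step 4: row/col 4 already zero → sign 0
signature = (2, 2, 1)

Answer: (2, 2, 1)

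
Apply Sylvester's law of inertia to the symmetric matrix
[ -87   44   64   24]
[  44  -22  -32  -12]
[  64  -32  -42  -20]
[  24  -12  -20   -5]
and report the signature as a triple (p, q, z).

Answer: (3, 1, 0)

Derivation:
step 0: pivot -87 → sign −
step 1: pivot 22/87 → sign +
step 2: pivot 50/11 → sign +
step 3: pivot 3/25 → sign +
signature = (3, 1, 0)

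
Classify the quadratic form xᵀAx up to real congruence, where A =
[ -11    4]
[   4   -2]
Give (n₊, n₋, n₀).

Answer: (0, 2, 0)

Derivation:
step 0: pivot -11 → sign −
step 1: pivot -6/11 → sign −
signature = (0, 2, 0)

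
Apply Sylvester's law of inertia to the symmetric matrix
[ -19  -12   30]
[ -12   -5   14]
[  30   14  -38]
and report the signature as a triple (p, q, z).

Answer: (1, 2, 0)

Derivation:
step 0: pivot -19 → sign −
step 1: pivot 49/19 → sign +
step 2: pivot -6/49 → sign −
signature = (1, 2, 0)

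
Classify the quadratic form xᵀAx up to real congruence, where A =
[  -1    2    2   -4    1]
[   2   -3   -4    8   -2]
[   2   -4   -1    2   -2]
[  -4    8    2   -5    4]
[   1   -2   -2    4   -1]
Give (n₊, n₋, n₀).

step 0: pivot -1 → sign −
step 1: pivot 1 → sign +
step 2: pivot 3 → sign +
step 3: pivot -1 → sign −
step 4: row/col 4 already zero → sign 0
signature = (2, 2, 1)

Answer: (2, 2, 1)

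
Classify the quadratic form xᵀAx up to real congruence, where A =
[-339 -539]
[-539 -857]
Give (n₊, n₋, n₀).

step 0: pivot -339 → sign −
step 1: pivot -2/339 → sign −
signature = (0, 2, 0)

Answer: (0, 2, 0)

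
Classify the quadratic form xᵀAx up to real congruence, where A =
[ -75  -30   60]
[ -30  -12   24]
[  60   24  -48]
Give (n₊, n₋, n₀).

Answer: (0, 1, 2)

Derivation:
step 0: pivot -75 → sign −
step 1: row/col 1 already zero → sign 0
step 2: row/col 2 already zero → sign 0
signature = (0, 1, 2)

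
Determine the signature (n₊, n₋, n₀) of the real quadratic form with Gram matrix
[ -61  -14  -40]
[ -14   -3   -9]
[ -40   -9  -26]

Answer: (2, 1, 0)

Derivation:
step 0: pivot -61 → sign −
step 1: pivot 13/61 → sign +
step 2: pivot 1/13 → sign +
signature = (2, 1, 0)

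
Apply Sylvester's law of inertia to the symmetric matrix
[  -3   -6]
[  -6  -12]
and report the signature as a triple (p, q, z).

step 0: pivot -3 → sign −
step 1: row/col 1 already zero → sign 0
signature = (0, 1, 1)

Answer: (0, 1, 1)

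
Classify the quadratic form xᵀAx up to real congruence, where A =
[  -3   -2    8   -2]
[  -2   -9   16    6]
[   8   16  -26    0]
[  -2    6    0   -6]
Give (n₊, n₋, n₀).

step 0: pivot -3 → sign −
step 1: pivot -23/3 → sign −
step 2: pivot 234/23 → sign +
step 3: pivot 2/117 → sign +
signature = (2, 2, 0)

Answer: (2, 2, 0)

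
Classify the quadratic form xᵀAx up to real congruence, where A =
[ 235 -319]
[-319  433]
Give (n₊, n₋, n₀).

step 0: pivot 235 → sign +
step 1: pivot -6/235 → sign −
signature = (1, 1, 0)

Answer: (1, 1, 0)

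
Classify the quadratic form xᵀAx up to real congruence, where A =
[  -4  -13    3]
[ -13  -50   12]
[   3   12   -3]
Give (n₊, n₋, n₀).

step 0: pivot -4 → sign −
step 1: pivot -31/4 → sign −
step 2: pivot -3/31 → sign −
signature = (0, 3, 0)

Answer: (0, 3, 0)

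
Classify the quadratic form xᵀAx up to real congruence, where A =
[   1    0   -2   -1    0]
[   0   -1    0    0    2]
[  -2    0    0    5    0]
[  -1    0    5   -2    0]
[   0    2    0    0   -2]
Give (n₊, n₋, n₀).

Answer: (2, 3, 0)

Derivation:
step 0: pivot 1 → sign +
step 1: pivot -1 → sign −
step 2: pivot -4 → sign −
step 3: pivot -3/4 → sign −
step 4: pivot 2 → sign +
signature = (2, 3, 0)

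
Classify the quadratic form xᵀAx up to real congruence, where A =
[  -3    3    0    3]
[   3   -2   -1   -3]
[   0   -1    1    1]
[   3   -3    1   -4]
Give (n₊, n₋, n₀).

Answer: (2, 2, 0)

Derivation:
step 0: pivot -3 → sign −
step 1: pivot 1 → sign +
step 2: pivot -1 → sign −
step 3: pivot 1 → sign +
signature = (2, 2, 0)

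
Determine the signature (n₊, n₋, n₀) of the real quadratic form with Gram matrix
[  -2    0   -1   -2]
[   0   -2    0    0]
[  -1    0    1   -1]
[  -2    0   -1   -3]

step 0: pivot -2 → sign −
step 1: pivot -2 → sign −
step 2: pivot 3/2 → sign +
step 3: pivot -1 → sign −
signature = (1, 3, 0)

Answer: (1, 3, 0)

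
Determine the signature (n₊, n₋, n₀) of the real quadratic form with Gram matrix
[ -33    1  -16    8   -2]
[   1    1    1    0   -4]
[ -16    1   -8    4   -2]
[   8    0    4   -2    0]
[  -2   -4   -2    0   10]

Answer: (1, 4, 0)

Derivation:
step 0: pivot -33 → sign −
step 1: pivot 34/33 → sign +
step 2: pivot -1/2 → sign −
step 3: pivot -2/17 → sign −
step 4: pivot -2 → sign −
signature = (1, 4, 0)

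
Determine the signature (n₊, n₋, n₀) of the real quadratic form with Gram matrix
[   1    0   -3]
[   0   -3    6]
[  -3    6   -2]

step 0: pivot 1 → sign +
step 1: pivot -3 → sign −
step 2: pivot 1 → sign +
signature = (2, 1, 0)

Answer: (2, 1, 0)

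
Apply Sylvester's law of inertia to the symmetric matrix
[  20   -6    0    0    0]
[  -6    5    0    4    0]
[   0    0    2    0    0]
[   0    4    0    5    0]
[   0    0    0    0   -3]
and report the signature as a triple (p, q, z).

Answer: (3, 1, 1)

Derivation:
step 0: pivot 20 → sign +
step 1: pivot 16/5 → sign +
step 2: pivot 2 → sign +
step 3: pivot -3 → sign −
step 4: row/col 4 already zero → sign 0
signature = (3, 1, 1)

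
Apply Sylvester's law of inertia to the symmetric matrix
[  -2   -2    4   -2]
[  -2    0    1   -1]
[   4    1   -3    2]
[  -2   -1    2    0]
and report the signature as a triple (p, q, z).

Answer: (3, 1, 0)

Derivation:
step 0: pivot -2 → sign −
step 1: pivot 2 → sign +
step 2: pivot 1/2 → sign +
step 3: pivot 1 → sign +
signature = (3, 1, 0)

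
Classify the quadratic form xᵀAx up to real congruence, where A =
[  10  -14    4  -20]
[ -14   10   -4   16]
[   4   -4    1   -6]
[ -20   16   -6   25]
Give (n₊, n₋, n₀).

Answer: (1, 2, 1)

Derivation:
step 0: pivot 10 → sign +
step 1: pivot -48/5 → sign −
step 2: pivot -1/3 → sign −
step 3: row/col 3 already zero → sign 0
signature = (1, 2, 1)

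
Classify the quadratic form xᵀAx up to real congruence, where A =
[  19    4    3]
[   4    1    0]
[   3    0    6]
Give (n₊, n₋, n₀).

step 0: pivot 19 → sign +
step 1: pivot 3/19 → sign +
step 2: pivot 3 → sign +
signature = (3, 0, 0)

Answer: (3, 0, 0)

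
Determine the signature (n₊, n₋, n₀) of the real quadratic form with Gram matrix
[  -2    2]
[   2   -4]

step 0: pivot -2 → sign −
step 1: pivot -2 → sign −
signature = (0, 2, 0)

Answer: (0, 2, 0)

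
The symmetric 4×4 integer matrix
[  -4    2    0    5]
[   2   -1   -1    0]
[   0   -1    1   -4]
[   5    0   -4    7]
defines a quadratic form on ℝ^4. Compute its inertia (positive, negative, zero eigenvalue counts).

step 0: pivot -4 → sign −
step 1: pivot 1 → sign +
step 2: pivot -1 → sign −
step 3: pivot -1/2 → sign −
signature = (1, 3, 0)

Answer: (1, 3, 0)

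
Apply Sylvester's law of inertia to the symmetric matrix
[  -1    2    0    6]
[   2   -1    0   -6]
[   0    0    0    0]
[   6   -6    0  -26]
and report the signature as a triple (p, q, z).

step 0: pivot -1 → sign −
step 1: pivot 3 → sign +
step 2: pivot -2 → sign −
step 3: row/col 3 already zero → sign 0
signature = (1, 2, 1)

Answer: (1, 2, 1)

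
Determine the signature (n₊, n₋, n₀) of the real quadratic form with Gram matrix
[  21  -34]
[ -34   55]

Answer: (1, 1, 0)

Derivation:
step 0: pivot 21 → sign +
step 1: pivot -1/21 → sign −
signature = (1, 1, 0)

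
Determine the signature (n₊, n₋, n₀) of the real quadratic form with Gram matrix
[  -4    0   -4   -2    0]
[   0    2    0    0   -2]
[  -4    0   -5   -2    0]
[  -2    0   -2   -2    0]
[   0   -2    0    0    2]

Answer: (1, 3, 1)

Derivation:
step 0: pivot -4 → sign −
step 1: pivot 2 → sign +
step 2: pivot -1 → sign −
step 3: pivot -1 → sign −
step 4: row/col 4 already zero → sign 0
signature = (1, 3, 1)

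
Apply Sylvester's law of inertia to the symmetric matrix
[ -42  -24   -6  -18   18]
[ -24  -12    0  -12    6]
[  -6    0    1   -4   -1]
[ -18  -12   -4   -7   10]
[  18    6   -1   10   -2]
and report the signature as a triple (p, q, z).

step 0: pivot -42 → sign −
step 1: pivot 12/7 → sign +
step 2: pivot -5 → sign −
step 3: pivot -1/5 → sign −
step 4: row/col 4 already zero → sign 0
signature = (1, 3, 1)

Answer: (1, 3, 1)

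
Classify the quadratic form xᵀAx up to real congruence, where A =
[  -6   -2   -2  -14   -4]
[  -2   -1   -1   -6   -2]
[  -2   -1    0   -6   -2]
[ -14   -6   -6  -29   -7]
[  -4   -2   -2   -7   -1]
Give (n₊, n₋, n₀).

step 0: pivot -6 → sign −
step 1: pivot -1/3 → sign −
step 2: pivot 1 → sign +
step 3: pivot 9 → sign +
step 4: pivot 2/9 → sign +
signature = (3, 2, 0)

Answer: (3, 2, 0)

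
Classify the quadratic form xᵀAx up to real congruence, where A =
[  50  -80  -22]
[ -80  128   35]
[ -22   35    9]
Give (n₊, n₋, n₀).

step 0: pivot 50 → sign +
step 1: pivot -17/25 → sign −
step 2: pivot 1/17 → sign +
signature = (2, 1, 0)

Answer: (2, 1, 0)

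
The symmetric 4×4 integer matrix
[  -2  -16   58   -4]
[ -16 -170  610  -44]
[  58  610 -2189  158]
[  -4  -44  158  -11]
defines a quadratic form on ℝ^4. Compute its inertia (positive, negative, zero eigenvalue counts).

step 0: pivot -2 → sign −
step 1: pivot -42 → sign −
step 2: pivot 11/21 → sign +
step 3: pivot 3/11 → sign +
signature = (2, 2, 0)

Answer: (2, 2, 0)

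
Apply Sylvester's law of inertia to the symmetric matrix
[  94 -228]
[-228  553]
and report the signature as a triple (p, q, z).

step 0: pivot 94 → sign +
step 1: pivot -1/47 → sign −
signature = (1, 1, 0)

Answer: (1, 1, 0)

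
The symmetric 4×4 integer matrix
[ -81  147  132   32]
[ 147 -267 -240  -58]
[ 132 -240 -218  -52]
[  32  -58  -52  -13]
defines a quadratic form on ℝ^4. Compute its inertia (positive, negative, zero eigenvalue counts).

step 0: pivot -81 → sign −
step 1: pivot -2/9 → sign −
step 2: pivot -2 → sign −
step 3: pivot -1/3 → sign −
signature = (0, 4, 0)

Answer: (0, 4, 0)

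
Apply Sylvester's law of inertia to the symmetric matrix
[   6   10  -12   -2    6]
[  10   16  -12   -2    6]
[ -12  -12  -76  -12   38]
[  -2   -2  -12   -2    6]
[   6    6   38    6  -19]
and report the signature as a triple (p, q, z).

Answer: (1, 2, 2)

Derivation:
step 0: pivot 6 → sign +
step 1: pivot -2/3 → sign −
step 2: pivot -4 → sign −
step 3: row/col 3 already zero → sign 0
step 4: row/col 4 already zero → sign 0
signature = (1, 2, 2)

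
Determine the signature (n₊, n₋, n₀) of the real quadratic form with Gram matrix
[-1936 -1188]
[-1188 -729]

Answer: (0, 1, 1)

Derivation:
step 0: pivot -1936 → sign −
step 1: row/col 1 already zero → sign 0
signature = (0, 1, 1)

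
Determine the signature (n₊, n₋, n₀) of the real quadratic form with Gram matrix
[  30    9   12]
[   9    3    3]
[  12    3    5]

Answer: (2, 1, 0)

Derivation:
step 0: pivot 30 → sign +
step 1: pivot 3/10 → sign +
step 2: pivot -1 → sign −
signature = (2, 1, 0)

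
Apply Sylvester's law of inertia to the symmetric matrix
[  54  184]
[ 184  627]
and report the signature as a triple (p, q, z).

Answer: (2, 0, 0)

Derivation:
step 0: pivot 54 → sign +
step 1: pivot 1/27 → sign +
signature = (2, 0, 0)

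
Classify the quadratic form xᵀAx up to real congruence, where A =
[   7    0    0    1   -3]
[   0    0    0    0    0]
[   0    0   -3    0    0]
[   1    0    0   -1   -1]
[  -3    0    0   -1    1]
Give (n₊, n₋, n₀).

Answer: (1, 2, 2)

Derivation:
step 0: pivot 7 → sign +
step 1: pivot -3 → sign −
step 2: pivot -8/7 → sign −
step 3: row/col 3 already zero → sign 0
step 4: row/col 4 already zero → sign 0
signature = (1, 2, 2)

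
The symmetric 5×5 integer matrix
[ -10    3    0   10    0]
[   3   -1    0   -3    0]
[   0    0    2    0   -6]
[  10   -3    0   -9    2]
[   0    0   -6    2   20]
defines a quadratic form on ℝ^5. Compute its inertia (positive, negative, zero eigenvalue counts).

Answer: (2, 3, 0)

Derivation:
step 0: pivot -10 → sign −
step 1: pivot -1/10 → sign −
step 2: pivot 2 → sign +
step 3: pivot 1 → sign +
step 4: pivot -2 → sign −
signature = (2, 3, 0)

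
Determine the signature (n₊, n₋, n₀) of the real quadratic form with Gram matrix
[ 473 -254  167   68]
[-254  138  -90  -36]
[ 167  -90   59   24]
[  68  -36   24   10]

step 0: pivot 473 → sign +
step 1: pivot 758/473 → sign +
step 2: pivot -10/379 → sign −
step 3: pivot 2/5 → sign +
signature = (3, 1, 0)

Answer: (3, 1, 0)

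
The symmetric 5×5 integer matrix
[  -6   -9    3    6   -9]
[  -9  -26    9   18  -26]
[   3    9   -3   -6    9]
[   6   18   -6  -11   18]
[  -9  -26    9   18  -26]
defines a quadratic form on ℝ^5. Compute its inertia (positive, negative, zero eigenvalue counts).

step 0: pivot -6 → sign −
step 1: pivot -25/2 → sign −
step 2: pivot 3/25 → sign +
step 3: pivot 1 → sign +
step 4: row/col 4 already zero → sign 0
signature = (2, 2, 1)

Answer: (2, 2, 1)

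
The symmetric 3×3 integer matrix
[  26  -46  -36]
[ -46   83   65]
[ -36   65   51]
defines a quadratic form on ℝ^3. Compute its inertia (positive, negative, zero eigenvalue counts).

Answer: (3, 0, 0)

Derivation:
step 0: pivot 26 → sign +
step 1: pivot 21/13 → sign +
step 2: pivot 2/21 → sign +
signature = (3, 0, 0)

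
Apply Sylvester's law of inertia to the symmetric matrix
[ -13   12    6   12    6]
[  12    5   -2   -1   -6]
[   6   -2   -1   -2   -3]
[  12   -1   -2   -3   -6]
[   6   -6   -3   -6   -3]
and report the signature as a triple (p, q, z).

Answer: (2, 2, 1)

Derivation:
step 0: pivot -13 → sign −
step 1: pivot 209/13 → sign +
step 2: pivot 207/209 → sign +
step 3: pivot -6/23 → sign −
step 4: row/col 4 already zero → sign 0
signature = (2, 2, 1)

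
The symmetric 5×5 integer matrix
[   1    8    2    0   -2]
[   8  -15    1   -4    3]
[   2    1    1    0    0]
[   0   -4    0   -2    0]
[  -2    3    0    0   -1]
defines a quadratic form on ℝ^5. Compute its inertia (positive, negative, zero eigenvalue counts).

step 0: pivot 1 → sign +
step 1: pivot -79 → sign −
step 2: pivot -12/79 → sign −
step 3: pivot 2 → sign +
step 4: pivot 1/12 → sign +
signature = (3, 2, 0)

Answer: (3, 2, 0)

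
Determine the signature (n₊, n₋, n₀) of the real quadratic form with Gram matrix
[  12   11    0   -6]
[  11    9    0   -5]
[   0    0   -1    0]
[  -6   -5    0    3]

step 0: pivot 12 → sign +
step 1: pivot -13/12 → sign −
step 2: pivot -1 → sign −
step 3: pivot 3/13 → sign +
signature = (2, 2, 0)

Answer: (2, 2, 0)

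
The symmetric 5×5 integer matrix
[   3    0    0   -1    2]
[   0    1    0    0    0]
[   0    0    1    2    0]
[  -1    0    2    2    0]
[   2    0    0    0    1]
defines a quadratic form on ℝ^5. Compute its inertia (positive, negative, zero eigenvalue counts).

Answer: (3, 2, 0)

Derivation:
step 0: pivot 3 → sign +
step 1: pivot 1 → sign +
step 2: pivot 1 → sign +
step 3: pivot -7/3 → sign −
step 4: pivot -1/7 → sign −
signature = (3, 2, 0)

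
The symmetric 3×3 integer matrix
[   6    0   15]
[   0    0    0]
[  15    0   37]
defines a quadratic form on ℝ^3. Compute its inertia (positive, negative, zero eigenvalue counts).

step 0: pivot 6 → sign +
step 1: pivot -1/2 → sign −
step 2: row/col 2 already zero → sign 0
signature = (1, 1, 1)

Answer: (1, 1, 1)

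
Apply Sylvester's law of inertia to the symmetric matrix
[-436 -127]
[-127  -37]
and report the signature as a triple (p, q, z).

Answer: (0, 2, 0)

Derivation:
step 0: pivot -436 → sign −
step 1: pivot -3/436 → sign −
signature = (0, 2, 0)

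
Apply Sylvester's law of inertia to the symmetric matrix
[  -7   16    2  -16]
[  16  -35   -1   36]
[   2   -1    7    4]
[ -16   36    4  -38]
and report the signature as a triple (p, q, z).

step 0: pivot -7 → sign −
step 1: pivot 11/7 → sign +
step 2: pivot -6/11 → sign −
step 3: pivot -2/3 → sign −
signature = (1, 3, 0)

Answer: (1, 3, 0)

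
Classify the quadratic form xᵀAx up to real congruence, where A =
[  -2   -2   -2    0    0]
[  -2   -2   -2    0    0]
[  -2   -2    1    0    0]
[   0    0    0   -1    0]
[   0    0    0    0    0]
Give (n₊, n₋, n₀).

Answer: (1, 2, 2)

Derivation:
step 0: pivot -2 → sign −
step 1: pivot 3 → sign +
step 2: pivot -1 → sign −
step 3: row/col 3 already zero → sign 0
step 4: row/col 4 already zero → sign 0
signature = (1, 2, 2)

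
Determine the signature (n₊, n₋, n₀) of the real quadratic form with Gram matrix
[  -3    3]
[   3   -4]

Answer: (0, 2, 0)

Derivation:
step 0: pivot -3 → sign −
step 1: pivot -1 → sign −
signature = (0, 2, 0)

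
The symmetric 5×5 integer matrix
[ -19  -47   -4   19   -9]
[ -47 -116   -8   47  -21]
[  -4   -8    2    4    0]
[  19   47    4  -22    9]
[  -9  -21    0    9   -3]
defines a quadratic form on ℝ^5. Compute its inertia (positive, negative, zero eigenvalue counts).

step 0: pivot -19 → sign −
step 1: pivot 5/19 → sign +
step 2: pivot -54/5 → sign −
step 3: pivot -3 → sign −
step 4: row/col 4 already zero → sign 0
signature = (1, 3, 1)

Answer: (1, 3, 1)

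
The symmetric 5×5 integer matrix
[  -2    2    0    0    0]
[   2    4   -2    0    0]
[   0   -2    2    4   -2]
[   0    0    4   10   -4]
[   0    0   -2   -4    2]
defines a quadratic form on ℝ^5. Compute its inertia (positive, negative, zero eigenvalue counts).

step 0: pivot -2 → sign −
step 1: pivot 6 → sign +
step 2: pivot 4/3 → sign +
step 3: pivot -2 → sign −
step 4: pivot 1 → sign +
signature = (3, 2, 0)

Answer: (3, 2, 0)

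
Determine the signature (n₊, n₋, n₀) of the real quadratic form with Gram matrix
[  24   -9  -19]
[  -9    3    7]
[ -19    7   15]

Answer: (1, 1, 1)

Derivation:
step 0: pivot 24 → sign +
step 1: pivot -3/8 → sign −
step 2: row/col 2 already zero → sign 0
signature = (1, 1, 1)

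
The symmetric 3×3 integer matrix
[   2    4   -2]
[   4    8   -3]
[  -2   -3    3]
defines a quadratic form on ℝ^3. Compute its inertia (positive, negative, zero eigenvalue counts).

step 0: pivot 2 → sign +
step 1: pivot 1 → sign +
step 2: pivot -1 → sign −
signature = (2, 1, 0)

Answer: (2, 1, 0)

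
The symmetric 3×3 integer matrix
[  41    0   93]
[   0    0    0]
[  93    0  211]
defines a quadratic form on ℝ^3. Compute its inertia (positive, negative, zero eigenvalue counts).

Answer: (2, 0, 1)

Derivation:
step 0: pivot 41 → sign +
step 1: pivot 2/41 → sign +
step 2: row/col 2 already zero → sign 0
signature = (2, 0, 1)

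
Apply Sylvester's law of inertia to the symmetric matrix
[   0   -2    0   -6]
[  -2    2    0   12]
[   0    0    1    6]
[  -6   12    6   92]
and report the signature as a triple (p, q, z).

step 0: pivot 2 → sign +
step 1: pivot -2 → sign −
step 2: pivot 1 → sign +
step 3: pivot 2 → sign +
signature = (3, 1, 0)

Answer: (3, 1, 0)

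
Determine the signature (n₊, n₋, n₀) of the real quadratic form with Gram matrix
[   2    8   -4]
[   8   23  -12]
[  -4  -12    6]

step 0: pivot 2 → sign +
step 1: pivot -9 → sign −
step 2: pivot -2/9 → sign −
signature = (1, 2, 0)

Answer: (1, 2, 0)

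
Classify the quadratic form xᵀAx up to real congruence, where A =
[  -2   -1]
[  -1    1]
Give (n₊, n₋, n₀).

step 0: pivot -2 → sign −
step 1: pivot 3/2 → sign +
signature = (1, 1, 0)

Answer: (1, 1, 0)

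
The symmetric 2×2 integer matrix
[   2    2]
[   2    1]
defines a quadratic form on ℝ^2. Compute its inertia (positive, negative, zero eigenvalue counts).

step 0: pivot 2 → sign +
step 1: pivot -1 → sign −
signature = (1, 1, 0)

Answer: (1, 1, 0)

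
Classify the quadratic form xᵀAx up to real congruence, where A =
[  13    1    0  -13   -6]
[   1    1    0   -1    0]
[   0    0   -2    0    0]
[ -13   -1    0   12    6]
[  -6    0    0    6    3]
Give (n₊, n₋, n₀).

Answer: (2, 2, 1)

Derivation:
step 0: pivot 13 → sign +
step 1: pivot 12/13 → sign +
step 2: pivot -2 → sign −
step 3: pivot -1 → sign −
step 4: row/col 4 already zero → sign 0
signature = (2, 2, 1)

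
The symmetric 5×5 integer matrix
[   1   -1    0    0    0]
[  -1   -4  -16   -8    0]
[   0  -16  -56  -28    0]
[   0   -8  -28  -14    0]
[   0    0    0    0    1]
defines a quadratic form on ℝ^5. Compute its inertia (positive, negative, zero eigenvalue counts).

step 0: pivot 1 → sign +
step 1: pivot -5 → sign −
step 2: pivot -24/5 → sign −
step 3: pivot 1 → sign +
step 4: row/col 4 already zero → sign 0
signature = (2, 2, 1)

Answer: (2, 2, 1)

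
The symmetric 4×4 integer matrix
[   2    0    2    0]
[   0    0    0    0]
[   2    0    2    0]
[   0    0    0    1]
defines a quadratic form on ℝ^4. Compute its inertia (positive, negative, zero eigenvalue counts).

step 0: pivot 2 → sign +
step 1: pivot 1 → sign +
step 2: row/col 2 already zero → sign 0
step 3: row/col 3 already zero → sign 0
signature = (2, 0, 2)

Answer: (2, 0, 2)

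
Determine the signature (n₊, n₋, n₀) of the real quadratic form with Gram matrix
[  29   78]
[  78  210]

step 0: pivot 29 → sign +
step 1: pivot 6/29 → sign +
signature = (2, 0, 0)

Answer: (2, 0, 0)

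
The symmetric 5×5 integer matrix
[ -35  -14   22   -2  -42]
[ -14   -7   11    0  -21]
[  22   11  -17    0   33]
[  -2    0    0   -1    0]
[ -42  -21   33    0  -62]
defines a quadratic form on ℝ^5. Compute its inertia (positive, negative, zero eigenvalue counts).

Answer: (2, 3, 0)

Derivation:
step 0: pivot -35 → sign −
step 1: pivot -7/5 → sign −
step 2: pivot 2/7 → sign +
step 3: pivot -3/7 → sign −
step 4: pivot 1 → sign +
signature = (2, 3, 0)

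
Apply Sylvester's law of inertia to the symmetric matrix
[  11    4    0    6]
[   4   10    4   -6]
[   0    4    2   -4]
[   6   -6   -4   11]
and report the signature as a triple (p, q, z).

Answer: (3, 1, 0)

Derivation:
step 0: pivot 11 → sign +
step 1: pivot 94/11 → sign +
step 2: pivot 6/47 → sign +
step 3: pivot -1/3 → sign −
signature = (3, 1, 0)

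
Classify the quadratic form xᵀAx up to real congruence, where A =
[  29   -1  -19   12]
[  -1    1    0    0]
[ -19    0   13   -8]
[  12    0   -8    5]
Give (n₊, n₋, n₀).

Answer: (3, 1, 0)

Derivation:
step 0: pivot 29 → sign +
step 1: pivot 28/29 → sign +
step 2: pivot 3/28 → sign +
step 3: pivot -1/3 → sign −
signature = (3, 1, 0)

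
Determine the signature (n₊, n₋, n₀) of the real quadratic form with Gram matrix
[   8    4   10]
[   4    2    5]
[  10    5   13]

step 0: pivot 8 → sign +
step 1: pivot 1/2 → sign +
step 2: row/col 2 already zero → sign 0
signature = (2, 0, 1)

Answer: (2, 0, 1)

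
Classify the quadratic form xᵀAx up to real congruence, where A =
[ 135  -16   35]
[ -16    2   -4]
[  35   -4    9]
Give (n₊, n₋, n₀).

Answer: (2, 1, 0)

Derivation:
step 0: pivot 135 → sign +
step 1: pivot 14/135 → sign +
step 2: pivot -2/7 → sign −
signature = (2, 1, 0)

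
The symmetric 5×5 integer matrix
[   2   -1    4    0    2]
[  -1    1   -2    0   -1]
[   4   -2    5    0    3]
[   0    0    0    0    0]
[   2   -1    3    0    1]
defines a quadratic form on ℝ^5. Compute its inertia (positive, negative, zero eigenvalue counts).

step 0: pivot 2 → sign +
step 1: pivot 1/2 → sign +
step 2: pivot -3 → sign −
step 3: pivot -2/3 → sign −
step 4: row/col 4 already zero → sign 0
signature = (2, 2, 1)

Answer: (2, 2, 1)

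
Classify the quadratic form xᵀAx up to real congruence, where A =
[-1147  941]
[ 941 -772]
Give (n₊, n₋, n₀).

step 0: pivot -1147 → sign −
step 1: pivot -3/1147 → sign −
signature = (0, 2, 0)

Answer: (0, 2, 0)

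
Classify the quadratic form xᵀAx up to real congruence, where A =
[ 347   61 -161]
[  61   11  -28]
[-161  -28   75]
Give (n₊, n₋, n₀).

Answer: (2, 1, 0)

Derivation:
step 0: pivot 347 → sign +
step 1: pivot 96/347 → sign +
step 2: pivot -1/32 → sign −
signature = (2, 1, 0)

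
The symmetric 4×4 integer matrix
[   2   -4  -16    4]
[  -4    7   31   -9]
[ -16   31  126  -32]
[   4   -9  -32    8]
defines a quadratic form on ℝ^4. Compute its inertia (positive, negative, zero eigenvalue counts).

step 0: pivot 2 → sign +
step 1: pivot -1 → sign −
step 2: pivot -1 → sign −
step 3: pivot 2 → sign +
signature = (2, 2, 0)

Answer: (2, 2, 0)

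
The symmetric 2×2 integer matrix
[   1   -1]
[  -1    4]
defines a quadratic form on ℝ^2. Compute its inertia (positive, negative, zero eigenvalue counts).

Answer: (2, 0, 0)

Derivation:
step 0: pivot 1 → sign +
step 1: pivot 3 → sign +
signature = (2, 0, 0)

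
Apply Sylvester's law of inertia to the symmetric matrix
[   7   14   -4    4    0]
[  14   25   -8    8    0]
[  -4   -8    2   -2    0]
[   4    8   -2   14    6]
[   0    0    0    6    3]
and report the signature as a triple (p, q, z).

step 0: pivot 7 → sign +
step 1: pivot -3 → sign −
step 2: pivot -2/7 → sign −
step 3: pivot 12 → sign +
step 4: row/col 4 already zero → sign 0
signature = (2, 2, 1)

Answer: (2, 2, 1)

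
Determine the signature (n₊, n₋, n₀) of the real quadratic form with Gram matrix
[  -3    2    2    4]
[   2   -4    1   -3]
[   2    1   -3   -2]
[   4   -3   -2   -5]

step 0: pivot -3 → sign −
step 1: pivot -8/3 → sign −
step 2: pivot 3/8 → sign +
step 3: row/col 3 already zero → sign 0
signature = (1, 2, 1)

Answer: (1, 2, 1)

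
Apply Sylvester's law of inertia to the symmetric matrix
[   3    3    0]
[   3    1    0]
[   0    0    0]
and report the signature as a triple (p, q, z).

step 0: pivot 3 → sign +
step 1: pivot -2 → sign −
step 2: row/col 2 already zero → sign 0
signature = (1, 1, 1)

Answer: (1, 1, 1)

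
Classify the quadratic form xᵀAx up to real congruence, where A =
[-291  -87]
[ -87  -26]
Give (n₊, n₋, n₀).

step 0: pivot -291 → sign −
step 1: pivot 1/97 → sign +
signature = (1, 1, 0)

Answer: (1, 1, 0)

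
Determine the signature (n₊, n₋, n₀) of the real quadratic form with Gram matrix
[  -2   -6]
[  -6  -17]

Answer: (1, 1, 0)

Derivation:
step 0: pivot -2 → sign −
step 1: pivot 1 → sign +
signature = (1, 1, 0)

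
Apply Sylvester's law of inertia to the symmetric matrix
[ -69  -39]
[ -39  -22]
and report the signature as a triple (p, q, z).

step 0: pivot -69 → sign −
step 1: pivot 1/23 → sign +
signature = (1, 1, 0)

Answer: (1, 1, 0)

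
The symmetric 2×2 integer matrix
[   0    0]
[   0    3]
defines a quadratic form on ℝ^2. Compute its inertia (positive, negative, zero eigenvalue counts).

step 0: pivot 3 → sign +
step 1: row/col 1 already zero → sign 0
signature = (1, 0, 1)

Answer: (1, 0, 1)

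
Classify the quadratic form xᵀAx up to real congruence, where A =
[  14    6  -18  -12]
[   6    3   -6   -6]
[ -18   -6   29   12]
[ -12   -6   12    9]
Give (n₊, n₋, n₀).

Answer: (2, 2, 0)

Derivation:
step 0: pivot 14 → sign +
step 1: pivot 3/7 → sign +
step 2: pivot -1 → sign −
step 3: pivot -3 → sign −
signature = (2, 2, 0)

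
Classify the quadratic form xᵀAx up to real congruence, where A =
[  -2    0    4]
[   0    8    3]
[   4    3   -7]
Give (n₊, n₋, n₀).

Answer: (1, 2, 0)

Derivation:
step 0: pivot -2 → sign −
step 1: pivot 8 → sign +
step 2: pivot -1/8 → sign −
signature = (1, 2, 0)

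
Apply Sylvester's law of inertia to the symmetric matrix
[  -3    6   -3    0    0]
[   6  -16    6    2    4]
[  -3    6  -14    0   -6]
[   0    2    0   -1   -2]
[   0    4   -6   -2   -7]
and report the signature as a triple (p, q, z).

Answer: (1, 3, 1)

Derivation:
step 0: pivot -3 → sign −
step 1: pivot -4 → sign −
step 2: pivot -11 → sign −
step 3: pivot 3/11 → sign +
step 4: row/col 4 already zero → sign 0
signature = (1, 3, 1)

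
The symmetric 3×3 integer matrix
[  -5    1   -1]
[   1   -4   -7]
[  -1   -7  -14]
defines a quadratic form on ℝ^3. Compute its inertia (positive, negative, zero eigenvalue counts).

step 0: pivot -5 → sign −
step 1: pivot -19/5 → sign −
step 2: pivot -3/19 → sign −
signature = (0, 3, 0)

Answer: (0, 3, 0)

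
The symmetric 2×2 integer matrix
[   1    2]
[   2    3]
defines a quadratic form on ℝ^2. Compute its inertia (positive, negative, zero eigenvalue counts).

step 0: pivot 1 → sign +
step 1: pivot -1 → sign −
signature = (1, 1, 0)

Answer: (1, 1, 0)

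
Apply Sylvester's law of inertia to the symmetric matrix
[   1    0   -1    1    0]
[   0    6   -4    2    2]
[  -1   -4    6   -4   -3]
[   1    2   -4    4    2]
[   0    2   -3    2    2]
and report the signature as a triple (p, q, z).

step 0: pivot 1 → sign +
step 1: pivot 6 → sign +
step 2: pivot 7/3 → sign +
step 3: pivot 8/7 → sign +
step 4: pivot 1/8 → sign +
signature = (5, 0, 0)

Answer: (5, 0, 0)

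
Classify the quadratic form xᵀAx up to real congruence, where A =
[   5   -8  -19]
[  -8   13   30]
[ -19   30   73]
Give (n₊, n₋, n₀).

step 0: pivot 5 → sign +
step 1: pivot 1/5 → sign +
step 2: row/col 2 already zero → sign 0
signature = (2, 0, 1)

Answer: (2, 0, 1)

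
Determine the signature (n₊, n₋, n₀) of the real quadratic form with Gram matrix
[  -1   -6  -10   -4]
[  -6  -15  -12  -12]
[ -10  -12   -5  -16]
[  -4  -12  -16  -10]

step 0: pivot -1 → sign −
step 1: pivot 21 → sign +
step 2: pivot -103/7 → sign −
step 3: pivot -6/103 → sign −
signature = (1, 3, 0)

Answer: (1, 3, 0)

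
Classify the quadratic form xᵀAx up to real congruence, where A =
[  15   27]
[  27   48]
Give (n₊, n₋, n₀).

step 0: pivot 15 → sign +
step 1: pivot -3/5 → sign −
signature = (1, 1, 0)

Answer: (1, 1, 0)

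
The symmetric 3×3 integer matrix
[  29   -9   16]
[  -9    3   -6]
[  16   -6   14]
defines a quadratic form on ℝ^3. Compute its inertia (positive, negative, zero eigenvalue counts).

Answer: (2, 0, 1)

Derivation:
step 0: pivot 29 → sign +
step 1: pivot 6/29 → sign +
step 2: row/col 2 already zero → sign 0
signature = (2, 0, 1)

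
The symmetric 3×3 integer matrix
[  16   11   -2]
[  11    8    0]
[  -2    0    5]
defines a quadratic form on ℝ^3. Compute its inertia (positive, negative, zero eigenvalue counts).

Answer: (3, 0, 0)

Derivation:
step 0: pivot 16 → sign +
step 1: pivot 7/16 → sign +
step 2: pivot 3/7 → sign +
signature = (3, 0, 0)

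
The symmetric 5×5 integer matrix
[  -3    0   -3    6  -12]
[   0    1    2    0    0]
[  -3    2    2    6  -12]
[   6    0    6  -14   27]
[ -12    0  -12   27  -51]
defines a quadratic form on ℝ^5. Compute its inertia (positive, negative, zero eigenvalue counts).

Answer: (3, 2, 0)

Derivation:
step 0: pivot -3 → sign −
step 1: pivot 1 → sign +
step 2: pivot 1 → sign +
step 3: pivot -2 → sign −
step 4: pivot 3/2 → sign +
signature = (3, 2, 0)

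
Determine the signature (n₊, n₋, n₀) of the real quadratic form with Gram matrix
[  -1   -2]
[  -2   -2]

step 0: pivot -1 → sign −
step 1: pivot 2 → sign +
signature = (1, 1, 0)

Answer: (1, 1, 0)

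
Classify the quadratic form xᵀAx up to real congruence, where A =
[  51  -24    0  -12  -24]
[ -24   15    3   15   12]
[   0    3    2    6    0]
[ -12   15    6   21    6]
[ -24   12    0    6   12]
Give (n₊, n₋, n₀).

step 0: pivot 51 → sign +
step 1: pivot 63/17 → sign +
step 2: pivot -3/7 → sign −
step 3: pivot 1/3 → sign +
step 4: row/col 4 already zero → sign 0
signature = (3, 1, 1)

Answer: (3, 1, 1)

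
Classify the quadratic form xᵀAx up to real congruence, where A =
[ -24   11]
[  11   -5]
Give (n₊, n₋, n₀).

Answer: (1, 1, 0)

Derivation:
step 0: pivot -24 → sign −
step 1: pivot 1/24 → sign +
signature = (1, 1, 0)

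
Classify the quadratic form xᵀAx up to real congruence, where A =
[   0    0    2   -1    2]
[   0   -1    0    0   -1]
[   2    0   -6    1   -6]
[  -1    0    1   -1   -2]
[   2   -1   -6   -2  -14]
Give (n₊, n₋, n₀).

Answer: (1, 4, 0)

Derivation:
step 0: pivot -1 → sign −
step 1: pivot -6 → sign −
step 2: pivot 2/3 → sign +
step 3: pivot -3/2 → sign −
step 4: pivot -1 → sign −
signature = (1, 4, 0)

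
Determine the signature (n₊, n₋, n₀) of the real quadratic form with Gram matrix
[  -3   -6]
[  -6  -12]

step 0: pivot -3 → sign −
step 1: row/col 1 already zero → sign 0
signature = (0, 1, 1)

Answer: (0, 1, 1)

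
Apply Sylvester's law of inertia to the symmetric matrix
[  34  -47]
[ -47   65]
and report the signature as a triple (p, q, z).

Answer: (2, 0, 0)

Derivation:
step 0: pivot 34 → sign +
step 1: pivot 1/34 → sign +
signature = (2, 0, 0)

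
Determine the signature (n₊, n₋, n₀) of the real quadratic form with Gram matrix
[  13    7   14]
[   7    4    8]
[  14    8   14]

Answer: (2, 1, 0)

Derivation:
step 0: pivot 13 → sign +
step 1: pivot 3/13 → sign +
step 2: pivot -2 → sign −
signature = (2, 1, 0)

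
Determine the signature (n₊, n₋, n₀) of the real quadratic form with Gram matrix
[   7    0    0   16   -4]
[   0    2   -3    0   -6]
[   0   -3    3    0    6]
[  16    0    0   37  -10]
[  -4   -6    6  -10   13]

step 0: pivot 7 → sign +
step 1: pivot 2 → sign +
step 2: pivot -3/2 → sign −
step 3: pivot 3/7 → sign +
step 4: pivot -3 → sign −
signature = (3, 2, 0)

Answer: (3, 2, 0)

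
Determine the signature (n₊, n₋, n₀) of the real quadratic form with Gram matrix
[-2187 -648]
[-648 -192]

Answer: (0, 1, 1)

Derivation:
step 0: pivot -2187 → sign −
step 1: row/col 1 already zero → sign 0
signature = (0, 1, 1)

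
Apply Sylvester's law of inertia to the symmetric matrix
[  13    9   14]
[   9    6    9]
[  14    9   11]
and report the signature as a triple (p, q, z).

Answer: (1, 2, 0)

Derivation:
step 0: pivot 13 → sign +
step 1: pivot -3/13 → sign −
step 2: pivot -2 → sign −
signature = (1, 2, 0)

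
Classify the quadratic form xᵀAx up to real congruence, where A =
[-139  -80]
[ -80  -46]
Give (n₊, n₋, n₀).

step 0: pivot -139 → sign −
step 1: pivot 6/139 → sign +
signature = (1, 1, 0)

Answer: (1, 1, 0)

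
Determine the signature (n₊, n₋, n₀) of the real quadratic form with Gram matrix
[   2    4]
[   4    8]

step 0: pivot 2 → sign +
step 1: row/col 1 already zero → sign 0
signature = (1, 0, 1)

Answer: (1, 0, 1)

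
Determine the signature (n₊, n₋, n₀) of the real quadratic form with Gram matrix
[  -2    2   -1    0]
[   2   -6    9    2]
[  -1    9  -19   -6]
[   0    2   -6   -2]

Answer: (1, 3, 0)

Derivation:
step 0: pivot -2 → sign −
step 1: pivot -4 → sign −
step 2: pivot -5/2 → sign −
step 3: pivot 3/5 → sign +
signature = (1, 3, 0)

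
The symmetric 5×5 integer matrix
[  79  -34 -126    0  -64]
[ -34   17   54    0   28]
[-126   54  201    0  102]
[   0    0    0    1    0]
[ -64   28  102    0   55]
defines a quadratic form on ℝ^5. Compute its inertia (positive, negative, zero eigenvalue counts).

Answer: (5, 0, 0)

Derivation:
step 0: pivot 79 → sign +
step 1: pivot 187/79 → sign +
step 2: pivot 3/187 → sign +
step 3: pivot 1 → sign +
step 4: pivot 3 → sign +
signature = (5, 0, 0)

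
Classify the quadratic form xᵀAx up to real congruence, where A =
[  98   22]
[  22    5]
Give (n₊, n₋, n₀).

Answer: (2, 0, 0)

Derivation:
step 0: pivot 98 → sign +
step 1: pivot 3/49 → sign +
signature = (2, 0, 0)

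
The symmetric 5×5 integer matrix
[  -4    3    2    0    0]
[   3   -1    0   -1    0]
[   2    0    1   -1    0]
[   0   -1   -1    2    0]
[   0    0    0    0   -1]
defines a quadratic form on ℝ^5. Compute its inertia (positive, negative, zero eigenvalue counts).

Answer: (3, 2, 0)

Derivation:
step 0: pivot -4 → sign −
step 1: pivot 5/4 → sign +
step 2: pivot 1/5 → sign +
step 3: pivot 1 → sign +
step 4: pivot -1 → sign −
signature = (3, 2, 0)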